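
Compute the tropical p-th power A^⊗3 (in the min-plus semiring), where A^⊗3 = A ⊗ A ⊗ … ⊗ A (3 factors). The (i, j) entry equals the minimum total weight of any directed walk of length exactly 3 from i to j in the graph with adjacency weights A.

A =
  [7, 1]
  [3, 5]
A^⊗3 =
  [9, 5]
  [7, 9]

Each entry (A^⊗3)_ij equals the minimum over all length-3 walks i = v_0 → v_1 → … → v_3 = j of Σ_t A[v_t][v_{t+1}]. For example, for (i, j) = (0, 1) we minimise over 4 possible intermediate vertex sequences; the minimum is 5, attained along the walk 0 → 1 → 0 → 1.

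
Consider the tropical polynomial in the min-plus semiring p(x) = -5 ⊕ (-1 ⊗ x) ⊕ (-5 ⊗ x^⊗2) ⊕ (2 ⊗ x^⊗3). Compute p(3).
p(3) = -5

A tropical monomial a ⊗ x^⊗i evaluates to a + i · x. Evaluating each term at x = 3:
  Term 0 contributes -5 + 0 · 3 = -5
  Term 1 contributes -1 + 1 · 3 = 2
  Term 2 contributes -5 + 2 · 3 = 1
  Term 3 contributes 2 + 3 · 3 = 11
p(3) = ⊕ of these = min[-5, 2, 1, 11] = -5.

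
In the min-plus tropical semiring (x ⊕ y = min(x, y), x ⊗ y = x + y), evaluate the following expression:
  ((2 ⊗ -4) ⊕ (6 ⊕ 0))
((2 ⊗ -4) ⊕ (6 ⊕ 0)) = -2

Expand innermost to outermost. Recall ⊕ takes the minimum of its arguments and ⊗ takes their sum. Working out the expression ((2 ⊗ -4) ⊕ (6 ⊕ 0)) gives -2.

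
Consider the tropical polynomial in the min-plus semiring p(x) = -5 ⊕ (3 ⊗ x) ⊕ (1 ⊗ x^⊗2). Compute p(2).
p(2) = -5

A tropical monomial a ⊗ x^⊗i evaluates to a + i · x. Evaluating each term at x = 2:
  Term 0 contributes -5 + 0 · 2 = -5
  Term 1 contributes 3 + 1 · 2 = 5
  Term 2 contributes 1 + 2 · 2 = 5
p(2) = ⊕ of these = min[-5, 5, 5] = -5.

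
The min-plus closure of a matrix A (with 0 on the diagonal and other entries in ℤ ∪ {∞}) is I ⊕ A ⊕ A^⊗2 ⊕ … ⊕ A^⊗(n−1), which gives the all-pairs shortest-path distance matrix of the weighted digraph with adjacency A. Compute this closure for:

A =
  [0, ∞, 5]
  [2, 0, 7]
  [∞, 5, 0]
Closure =
  [0, 10, 5]
  [2, 0, 7]
  [7, 5, 0]

This is the Floyd-Warshall all-pairs shortest-path computation. For each intermediate vertex k = 0, 1, …, 2, update dist[i][j] ← min(dist[i][j], dist[i][k] + dist[k][j]). The final matrix gives, for each (i, j), the minimum total weight of any directed path from i to j (possibly empty when i = j).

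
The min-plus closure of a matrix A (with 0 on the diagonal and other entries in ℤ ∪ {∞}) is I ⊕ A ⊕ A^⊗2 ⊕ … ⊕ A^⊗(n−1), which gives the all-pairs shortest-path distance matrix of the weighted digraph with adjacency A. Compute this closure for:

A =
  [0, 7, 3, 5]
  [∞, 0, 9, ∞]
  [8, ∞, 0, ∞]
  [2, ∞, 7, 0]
Closure =
  [0, 7, 3, 5]
  [17, 0, 9, 22]
  [8, 15, 0, 13]
  [2, 9, 5, 0]

This is the Floyd-Warshall all-pairs shortest-path computation. For each intermediate vertex k = 0, 1, …, 3, update dist[i][j] ← min(dist[i][j], dist[i][k] + dist[k][j]). The final matrix gives, for each (i, j), the minimum total weight of any directed path from i to j (possibly empty when i = j).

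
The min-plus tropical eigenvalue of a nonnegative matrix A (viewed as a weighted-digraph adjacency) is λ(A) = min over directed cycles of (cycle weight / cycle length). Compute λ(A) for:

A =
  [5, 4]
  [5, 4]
λ(A) = 4

Enumerate directed cycles and compute their means (weight / length). Sample:
  cycle 0 → 0: weight = 5, length = 1, mean = 5/1 ≈ 5.000
  cycle 1 → 1: weight = 4, length = 1, mean = 4/1 ≈ 4.000
  cycle 0 → 1 → 0: weight = 9, length = 2, mean = 9/2 ≈ 4.500
  cycle 1 → 0 → 1: weight = 9, length = 2, mean = 9/2 ≈ 4.500
Minimum mean = 4.000, attained e.g. along the cycle 1 → 1 with weight 4 and length 1. So λ(A) = 4/1 = 4.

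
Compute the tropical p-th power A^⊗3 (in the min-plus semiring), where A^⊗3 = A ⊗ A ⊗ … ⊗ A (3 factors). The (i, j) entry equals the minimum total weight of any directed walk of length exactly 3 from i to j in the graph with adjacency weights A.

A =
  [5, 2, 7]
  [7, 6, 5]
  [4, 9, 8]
A^⊗3 =
  [11, 11, 12]
  [14, 11, 14]
  [13, 11, 11]

Each entry (A^⊗3)_ij equals the minimum over all length-3 walks i = v_0 → v_1 → … → v_3 = j of Σ_t A[v_t][v_{t+1}]. For example, for (i, j) = (0, 2) we minimise over 9 possible intermediate vertex sequences; the minimum is 12, attained along the walk 0 → 0 → 1 → 2.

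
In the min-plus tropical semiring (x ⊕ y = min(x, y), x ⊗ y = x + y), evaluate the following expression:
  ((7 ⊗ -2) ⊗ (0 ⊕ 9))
((7 ⊗ -2) ⊗ (0 ⊕ 9)) = 5

Expand innermost to outermost. Recall ⊕ takes the minimum of its arguments and ⊗ takes their sum. Working out the expression ((7 ⊗ -2) ⊗ (0 ⊕ 9)) gives 5.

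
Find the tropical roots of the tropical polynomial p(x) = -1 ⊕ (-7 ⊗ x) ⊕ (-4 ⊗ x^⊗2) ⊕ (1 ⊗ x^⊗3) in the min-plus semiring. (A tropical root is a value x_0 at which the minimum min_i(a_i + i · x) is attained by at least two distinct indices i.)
Roots: {-5, -3, 6}

Each tropical root is a break point of the lower envelope of the lines y = a_i + i · x (there are 4 lines, with slopes 0, 1, ..., 3). Only the lines that attain the minimum somewhere contribute to roots; other lines are dominated. Here the surviving (envelope) indices are i = 3, i = 2, i = 1, i = 0.
Intersections between consecutive envelope lines give the roots: for adjacent envelope indices i < j the intersection is x = (a_i − a_j) / (j − i). Reading off the sorted break points: {-5, -3, 6}.
Verification: at each break x_0, at least two indices attain the minimum of min_i(a_i + i · x_0).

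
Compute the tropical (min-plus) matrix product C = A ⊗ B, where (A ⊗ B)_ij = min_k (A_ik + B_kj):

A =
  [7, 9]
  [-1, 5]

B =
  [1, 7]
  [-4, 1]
A ⊗ B =
  [5, 10]
  [0, 6]

Apply the min-plus product entry-by-entry:
  C[0][0] = min over k of (A[0][0] + B[0][0] = 7 + 1 = 8, A[0][1] + B[1][0] = 9 + -4 = 5) = 5 (attained at k = 1)
  C[0][1] = min over k of (A[0][0] + B[0][1] = 7 + 7 = 14, A[0][1] + B[1][1] = 9 + 1 = 10) = 10 (attained at k = 1)
  C[1][0] = min over k of (A[1][0] + B[0][0] = -1 + 1 = 0, A[1][1] + B[1][0] = 5 + -4 = 1) = 0 (attained at k = 0)
  C[1][1] = min over k of (A[1][0] + B[0][1] = -1 + 7 = 6, A[1][1] + B[1][1] = 5 + 1 = 6) = 6 (attained at k = 0)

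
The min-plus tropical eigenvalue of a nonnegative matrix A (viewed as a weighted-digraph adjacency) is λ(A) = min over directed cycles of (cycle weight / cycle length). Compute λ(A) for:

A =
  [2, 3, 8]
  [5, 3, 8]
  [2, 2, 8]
λ(A) = 2

Enumerate directed cycles and compute their means (weight / length). Sample:
  cycle 0 → 0: weight = 2, length = 1, mean = 2/1 ≈ 2.000
  cycle 1 → 1: weight = 3, length = 1, mean = 3/1 ≈ 3.000
  cycle 2 → 2: weight = 8, length = 1, mean = 8/1 ≈ 8.000
  cycle 0 → 1 → 0: weight = 8, length = 2, mean = 8/2 ≈ 4.000
  cycle 0 → 2 → 0: weight = 10, length = 2, mean = 10/2 ≈ 5.000
  cycle 1 → 0 → 1: weight = 8, length = 2, mean = 8/2 ≈ 4.000
Minimum mean = 2.000, attained e.g. along the cycle 0 → 0 with weight 2 and length 1. So λ(A) = 2/1 = 2.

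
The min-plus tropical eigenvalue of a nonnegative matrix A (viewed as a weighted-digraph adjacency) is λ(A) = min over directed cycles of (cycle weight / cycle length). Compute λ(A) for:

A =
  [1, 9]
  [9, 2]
λ(A) = 1

Enumerate directed cycles and compute their means (weight / length). Sample:
  cycle 0 → 0: weight = 1, length = 1, mean = 1/1 ≈ 1.000
  cycle 1 → 1: weight = 2, length = 1, mean = 2/1 ≈ 2.000
  cycle 0 → 1 → 0: weight = 18, length = 2, mean = 18/2 ≈ 9.000
  cycle 1 → 0 → 1: weight = 18, length = 2, mean = 18/2 ≈ 9.000
Minimum mean = 1.000, attained e.g. along the cycle 0 → 0 with weight 1 and length 1. So λ(A) = 1/1 = 1.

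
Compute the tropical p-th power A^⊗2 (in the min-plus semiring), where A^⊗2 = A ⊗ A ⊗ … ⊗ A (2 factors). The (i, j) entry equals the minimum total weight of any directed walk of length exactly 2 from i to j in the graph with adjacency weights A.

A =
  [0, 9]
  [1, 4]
A^⊗2 =
  [0, 9]
  [1, 8]

Each entry (A^⊗2)_ij equals the minimum over all length-2 walks i = v_0 → v_1 → … → v_2 = j of Σ_t A[v_t][v_{t+1}]. For example, for (i, j) = (0, 1) we minimise over 2 possible intermediate vertex sequences; the minimum is 9, attained along the walk 0 → 0 → 1.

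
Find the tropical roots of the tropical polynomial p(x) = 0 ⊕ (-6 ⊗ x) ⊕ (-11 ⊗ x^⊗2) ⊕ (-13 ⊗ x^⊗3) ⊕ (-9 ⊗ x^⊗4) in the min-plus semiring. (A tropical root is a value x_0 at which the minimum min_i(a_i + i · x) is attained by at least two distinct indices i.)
Roots: {-4, 2, 5, 6}

Each tropical root is a break point of the lower envelope of the lines y = a_i + i · x (there are 5 lines, with slopes 0, 1, ..., 4). Only the lines that attain the minimum somewhere contribute to roots; other lines are dominated. Here the surviving (envelope) indices are i = 4, i = 3, i = 2, i = 1, i = 0.
Intersections between consecutive envelope lines give the roots: for adjacent envelope indices i < j the intersection is x = (a_i − a_j) / (j − i). Reading off the sorted break points: {-4, 2, 5, 6}.
Verification: at each break x_0, at least two indices attain the minimum of min_i(a_i + i · x_0).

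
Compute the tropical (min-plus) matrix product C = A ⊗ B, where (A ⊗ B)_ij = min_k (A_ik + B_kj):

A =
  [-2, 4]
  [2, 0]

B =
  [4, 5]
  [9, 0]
A ⊗ B =
  [2, 3]
  [6, 0]

Apply the min-plus product entry-by-entry:
  C[0][0] = min over k of (A[0][0] + B[0][0] = -2 + 4 = 2, A[0][1] + B[1][0] = 4 + 9 = 13) = 2 (attained at k = 0)
  C[0][1] = min over k of (A[0][0] + B[0][1] = -2 + 5 = 3, A[0][1] + B[1][1] = 4 + 0 = 4) = 3 (attained at k = 0)
  C[1][0] = min over k of (A[1][0] + B[0][0] = 2 + 4 = 6, A[1][1] + B[1][0] = 0 + 9 = 9) = 6 (attained at k = 0)
  C[1][1] = min over k of (A[1][0] + B[0][1] = 2 + 5 = 7, A[1][1] + B[1][1] = 0 + 0 = 0) = 0 (attained at k = 1)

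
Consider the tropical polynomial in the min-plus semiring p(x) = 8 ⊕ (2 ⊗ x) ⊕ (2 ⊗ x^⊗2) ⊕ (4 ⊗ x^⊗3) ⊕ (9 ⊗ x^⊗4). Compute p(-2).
p(-2) = -2

A tropical monomial a ⊗ x^⊗i evaluates to a + i · x. Evaluating each term at x = -2:
  Term 0 contributes 8 + 0 · -2 = 8
  Term 1 contributes 2 + 1 · -2 = 0
  Term 2 contributes 2 + 2 · -2 = -2
  Term 3 contributes 4 + 3 · -2 = -2
  Term 4 contributes 9 + 4 · -2 = 1
p(-2) = ⊕ of these = min[8, 0, -2, -2, 1] = -2.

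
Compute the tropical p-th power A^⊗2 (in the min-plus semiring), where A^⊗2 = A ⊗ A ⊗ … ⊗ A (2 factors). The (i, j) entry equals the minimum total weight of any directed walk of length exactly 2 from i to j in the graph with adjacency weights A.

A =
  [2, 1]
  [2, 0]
A^⊗2 =
  [3, 1]
  [2, 0]

Each entry (A^⊗2)_ij equals the minimum over all length-2 walks i = v_0 → v_1 → … → v_2 = j of Σ_t A[v_t][v_{t+1}]. For example, for (i, j) = (0, 1) we minimise over 2 possible intermediate vertex sequences; the minimum is 1, attained along the walk 0 → 1 → 1.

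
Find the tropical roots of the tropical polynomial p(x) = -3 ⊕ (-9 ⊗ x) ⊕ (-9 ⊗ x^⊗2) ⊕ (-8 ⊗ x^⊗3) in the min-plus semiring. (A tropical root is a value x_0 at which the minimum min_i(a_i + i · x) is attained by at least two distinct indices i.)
Roots: {-1, 0, 6}

Each tropical root is a break point of the lower envelope of the lines y = a_i + i · x (there are 4 lines, with slopes 0, 1, ..., 3). Only the lines that attain the minimum somewhere contribute to roots; other lines are dominated. Here the surviving (envelope) indices are i = 3, i = 2, i = 1, i = 0.
Intersections between consecutive envelope lines give the roots: for adjacent envelope indices i < j the intersection is x = (a_i − a_j) / (j − i). Reading off the sorted break points: {-1, 0, 6}.
Verification: at each break x_0, at least two indices attain the minimum of min_i(a_i + i · x_0).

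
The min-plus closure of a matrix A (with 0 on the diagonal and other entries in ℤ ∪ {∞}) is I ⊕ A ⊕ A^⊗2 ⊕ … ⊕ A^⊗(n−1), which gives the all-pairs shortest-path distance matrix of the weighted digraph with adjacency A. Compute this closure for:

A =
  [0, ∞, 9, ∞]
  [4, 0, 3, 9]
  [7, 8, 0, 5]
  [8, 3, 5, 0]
Closure =
  [0, 17, 9, 14]
  [4, 0, 3, 8]
  [7, 8, 0, 5]
  [7, 3, 5, 0]

This is the Floyd-Warshall all-pairs shortest-path computation. For each intermediate vertex k = 0, 1, …, 3, update dist[i][j] ← min(dist[i][j], dist[i][k] + dist[k][j]). The final matrix gives, for each (i, j), the minimum total weight of any directed path from i to j (possibly empty when i = j).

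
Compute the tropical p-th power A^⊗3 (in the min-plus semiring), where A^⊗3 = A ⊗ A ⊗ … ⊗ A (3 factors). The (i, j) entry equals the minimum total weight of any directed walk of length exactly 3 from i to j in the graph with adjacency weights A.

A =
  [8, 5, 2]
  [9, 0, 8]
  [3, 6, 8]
A^⊗3 =
  [13, 5, 7]
  [9, 0, 8]
  [8, 6, 13]

Each entry (A^⊗3)_ij equals the minimum over all length-3 walks i = v_0 → v_1 → … → v_3 = j of Σ_t A[v_t][v_{t+1}]. For example, for (i, j) = (0, 2) we minimise over 9 possible intermediate vertex sequences; the minimum is 7, attained along the walk 0 → 2 → 0 → 2.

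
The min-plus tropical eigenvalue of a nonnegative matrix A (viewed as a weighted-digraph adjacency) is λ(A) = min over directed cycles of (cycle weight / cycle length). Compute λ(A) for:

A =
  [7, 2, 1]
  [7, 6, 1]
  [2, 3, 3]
λ(A) = 3/2

Enumerate directed cycles and compute their means (weight / length). Sample:
  cycle 0 → 0: weight = 7, length = 1, mean = 7/1 ≈ 7.000
  cycle 1 → 1: weight = 6, length = 1, mean = 6/1 ≈ 6.000
  cycle 2 → 2: weight = 3, length = 1, mean = 3/1 ≈ 3.000
  cycle 0 → 1 → 0: weight = 9, length = 2, mean = 9/2 ≈ 4.500
  cycle 0 → 2 → 0: weight = 3, length = 2, mean = 3/2 ≈ 1.500
  cycle 1 → 0 → 1: weight = 9, length = 2, mean = 9/2 ≈ 4.500
Minimum mean = 1.500, attained e.g. along the cycle 0 → 2 → 0 with weight 3 and length 2. So λ(A) = 3/2 = 3/2.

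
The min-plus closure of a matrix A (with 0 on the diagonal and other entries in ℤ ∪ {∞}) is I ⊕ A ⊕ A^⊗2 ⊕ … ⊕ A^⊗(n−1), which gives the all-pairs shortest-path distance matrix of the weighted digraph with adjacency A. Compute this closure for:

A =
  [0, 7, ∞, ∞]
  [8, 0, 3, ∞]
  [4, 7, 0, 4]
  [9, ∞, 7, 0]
Closure =
  [0, 7, 10, 14]
  [7, 0, 3, 7]
  [4, 7, 0, 4]
  [9, 14, 7, 0]

This is the Floyd-Warshall all-pairs shortest-path computation. For each intermediate vertex k = 0, 1, …, 3, update dist[i][j] ← min(dist[i][j], dist[i][k] + dist[k][j]). The final matrix gives, for each (i, j), the minimum total weight of any directed path from i to j (possibly empty when i = j).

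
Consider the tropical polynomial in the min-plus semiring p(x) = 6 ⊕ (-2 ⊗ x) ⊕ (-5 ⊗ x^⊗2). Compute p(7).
p(7) = 5

A tropical monomial a ⊗ x^⊗i evaluates to a + i · x. Evaluating each term at x = 7:
  Term 0 contributes 6 + 0 · 7 = 6
  Term 1 contributes -2 + 1 · 7 = 5
  Term 2 contributes -5 + 2 · 7 = 9
p(7) = ⊕ of these = min[6, 5, 9] = 5.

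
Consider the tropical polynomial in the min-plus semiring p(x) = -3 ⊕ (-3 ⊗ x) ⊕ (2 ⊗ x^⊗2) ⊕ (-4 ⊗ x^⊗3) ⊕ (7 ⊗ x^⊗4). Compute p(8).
p(8) = -3

A tropical monomial a ⊗ x^⊗i evaluates to a + i · x. Evaluating each term at x = 8:
  Term 0 contributes -3 + 0 · 8 = -3
  Term 1 contributes -3 + 1 · 8 = 5
  Term 2 contributes 2 + 2 · 8 = 18
  Term 3 contributes -4 + 3 · 8 = 20
  Term 4 contributes 7 + 4 · 8 = 39
p(8) = ⊕ of these = min[-3, 5, 18, 20, 39] = -3.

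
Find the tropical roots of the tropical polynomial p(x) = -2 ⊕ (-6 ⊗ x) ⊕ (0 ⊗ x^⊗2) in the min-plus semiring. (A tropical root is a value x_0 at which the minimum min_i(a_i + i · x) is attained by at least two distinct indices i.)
Roots: {-6, 4}

Each tropical root is a break point of the lower envelope of the lines y = a_i + i · x (there are 3 lines, with slopes 0, 1, ..., 2). Only the lines that attain the minimum somewhere contribute to roots; other lines are dominated. Here the surviving (envelope) indices are i = 2, i = 1, i = 0.
Intersections between consecutive envelope lines give the roots: for adjacent envelope indices i < j the intersection is x = (a_i − a_j) / (j − i). Reading off the sorted break points: {-6, 4}.
Verification: at each break x_0, at least two indices attain the minimum of min_i(a_i + i · x_0).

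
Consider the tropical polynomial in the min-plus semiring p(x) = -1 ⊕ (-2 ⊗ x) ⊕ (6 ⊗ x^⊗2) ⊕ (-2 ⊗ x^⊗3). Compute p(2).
p(2) = -1

A tropical monomial a ⊗ x^⊗i evaluates to a + i · x. Evaluating each term at x = 2:
  Term 0 contributes -1 + 0 · 2 = -1
  Term 1 contributes -2 + 1 · 2 = 0
  Term 2 contributes 6 + 2 · 2 = 10
  Term 3 contributes -2 + 3 · 2 = 4
p(2) = ⊕ of these = min[-1, 0, 10, 4] = -1.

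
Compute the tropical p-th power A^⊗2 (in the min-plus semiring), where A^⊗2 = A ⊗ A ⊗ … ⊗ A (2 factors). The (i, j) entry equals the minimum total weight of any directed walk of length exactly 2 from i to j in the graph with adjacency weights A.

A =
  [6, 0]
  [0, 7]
A^⊗2 =
  [0, 6]
  [6, 0]

Each entry (A^⊗2)_ij equals the minimum over all length-2 walks i = v_0 → v_1 → … → v_2 = j of Σ_t A[v_t][v_{t+1}]. For example, for (i, j) = (0, 1) we minimise over 2 possible intermediate vertex sequences; the minimum is 6, attained along the walk 0 → 0 → 1.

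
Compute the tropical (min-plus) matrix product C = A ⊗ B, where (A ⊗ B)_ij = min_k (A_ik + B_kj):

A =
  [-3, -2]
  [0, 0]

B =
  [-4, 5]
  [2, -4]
A ⊗ B =
  [-7, -6]
  [-4, -4]

Apply the min-plus product entry-by-entry:
  C[0][0] = min over k of (A[0][0] + B[0][0] = -3 + -4 = -7, A[0][1] + B[1][0] = -2 + 2 = 0) = -7 (attained at k = 0)
  C[0][1] = min over k of (A[0][0] + B[0][1] = -3 + 5 = 2, A[0][1] + B[1][1] = -2 + -4 = -6) = -6 (attained at k = 1)
  C[1][0] = min over k of (A[1][0] + B[0][0] = 0 + -4 = -4, A[1][1] + B[1][0] = 0 + 2 = 2) = -4 (attained at k = 0)
  C[1][1] = min over k of (A[1][0] + B[0][1] = 0 + 5 = 5, A[1][1] + B[1][1] = 0 + -4 = -4) = -4 (attained at k = 1)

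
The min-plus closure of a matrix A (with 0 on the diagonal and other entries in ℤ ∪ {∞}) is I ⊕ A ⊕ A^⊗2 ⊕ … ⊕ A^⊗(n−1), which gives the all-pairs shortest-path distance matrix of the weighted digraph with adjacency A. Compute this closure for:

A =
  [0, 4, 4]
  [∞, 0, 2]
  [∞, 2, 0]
Closure =
  [0, 4, 4]
  [∞, 0, 2]
  [∞, 2, 0]

This is the Floyd-Warshall all-pairs shortest-path computation. For each intermediate vertex k = 0, 1, …, 2, update dist[i][j] ← min(dist[i][j], dist[i][k] + dist[k][j]). The final matrix gives, for each (i, j), the minimum total weight of any directed path from i to j (possibly empty when i = j).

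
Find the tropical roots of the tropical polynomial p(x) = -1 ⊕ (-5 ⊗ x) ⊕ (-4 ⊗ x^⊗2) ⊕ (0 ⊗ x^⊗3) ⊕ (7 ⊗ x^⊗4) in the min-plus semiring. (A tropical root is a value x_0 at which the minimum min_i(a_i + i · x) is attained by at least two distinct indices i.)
Roots: {-7, -4, -1, 4}

Each tropical root is a break point of the lower envelope of the lines y = a_i + i · x (there are 5 lines, with slopes 0, 1, ..., 4). Only the lines that attain the minimum somewhere contribute to roots; other lines are dominated. Here the surviving (envelope) indices are i = 4, i = 3, i = 2, i = 1, i = 0.
Intersections between consecutive envelope lines give the roots: for adjacent envelope indices i < j the intersection is x = (a_i − a_j) / (j − i). Reading off the sorted break points: {-7, -4, -1, 4}.
Verification: at each break x_0, at least two indices attain the minimum of min_i(a_i + i · x_0).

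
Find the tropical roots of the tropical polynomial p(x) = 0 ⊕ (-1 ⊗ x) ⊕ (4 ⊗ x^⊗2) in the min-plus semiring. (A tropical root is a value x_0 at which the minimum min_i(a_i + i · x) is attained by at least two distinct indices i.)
Roots: {-5, 1}

Each tropical root is a break point of the lower envelope of the lines y = a_i + i · x (there are 3 lines, with slopes 0, 1, ..., 2). Only the lines that attain the minimum somewhere contribute to roots; other lines are dominated. Here the surviving (envelope) indices are i = 2, i = 1, i = 0.
Intersections between consecutive envelope lines give the roots: for adjacent envelope indices i < j the intersection is x = (a_i − a_j) / (j − i). Reading off the sorted break points: {-5, 1}.
Verification: at each break x_0, at least two indices attain the minimum of min_i(a_i + i · x_0).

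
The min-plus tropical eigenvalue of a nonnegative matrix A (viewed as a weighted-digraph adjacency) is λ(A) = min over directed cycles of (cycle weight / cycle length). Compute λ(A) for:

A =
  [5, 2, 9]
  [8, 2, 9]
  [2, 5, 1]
λ(A) = 1

Enumerate directed cycles and compute their means (weight / length). Sample:
  cycle 0 → 0: weight = 5, length = 1, mean = 5/1 ≈ 5.000
  cycle 1 → 1: weight = 2, length = 1, mean = 2/1 ≈ 2.000
  cycle 2 → 2: weight = 1, length = 1, mean = 1/1 ≈ 1.000
  cycle 0 → 1 → 0: weight = 10, length = 2, mean = 10/2 ≈ 5.000
  cycle 0 → 2 → 0: weight = 11, length = 2, mean = 11/2 ≈ 5.500
  cycle 1 → 0 → 1: weight = 10, length = 2, mean = 10/2 ≈ 5.000
Minimum mean = 1.000, attained e.g. along the cycle 2 → 2 with weight 1 and length 1. So λ(A) = 1/1 = 1.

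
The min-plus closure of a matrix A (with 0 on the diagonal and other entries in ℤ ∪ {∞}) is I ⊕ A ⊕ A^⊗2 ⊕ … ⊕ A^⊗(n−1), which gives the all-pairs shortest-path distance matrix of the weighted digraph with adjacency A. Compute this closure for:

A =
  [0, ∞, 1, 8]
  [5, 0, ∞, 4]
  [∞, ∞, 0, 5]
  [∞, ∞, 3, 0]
Closure =
  [0, ∞, 1, 6]
  [5, 0, 6, 4]
  [∞, ∞, 0, 5]
  [∞, ∞, 3, 0]

This is the Floyd-Warshall all-pairs shortest-path computation. For each intermediate vertex k = 0, 1, …, 3, update dist[i][j] ← min(dist[i][j], dist[i][k] + dist[k][j]). The final matrix gives, for each (i, j), the minimum total weight of any directed path from i to j (possibly empty when i = j).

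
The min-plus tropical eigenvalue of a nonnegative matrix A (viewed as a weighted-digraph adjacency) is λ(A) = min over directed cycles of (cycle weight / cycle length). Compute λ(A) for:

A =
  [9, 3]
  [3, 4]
λ(A) = 3

Enumerate directed cycles and compute their means (weight / length). Sample:
  cycle 0 → 0: weight = 9, length = 1, mean = 9/1 ≈ 9.000
  cycle 1 → 1: weight = 4, length = 1, mean = 4/1 ≈ 4.000
  cycle 0 → 1 → 0: weight = 6, length = 2, mean = 6/2 ≈ 3.000
  cycle 1 → 0 → 1: weight = 6, length = 2, mean = 6/2 ≈ 3.000
Minimum mean = 3.000, attained e.g. along the cycle 0 → 1 → 0 with weight 6 and length 2. So λ(A) = 6/2 = 3.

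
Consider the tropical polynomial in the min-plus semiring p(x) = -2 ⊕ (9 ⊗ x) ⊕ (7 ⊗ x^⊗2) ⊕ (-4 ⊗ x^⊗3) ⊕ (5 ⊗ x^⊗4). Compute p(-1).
p(-1) = -7

A tropical monomial a ⊗ x^⊗i evaluates to a + i · x. Evaluating each term at x = -1:
  Term 0 contributes -2 + 0 · -1 = -2
  Term 1 contributes 9 + 1 · -1 = 8
  Term 2 contributes 7 + 2 · -1 = 5
  Term 3 contributes -4 + 3 · -1 = -7
  Term 4 contributes 5 + 4 · -1 = 1
p(-1) = ⊕ of these = min[-2, 8, 5, -7, 1] = -7.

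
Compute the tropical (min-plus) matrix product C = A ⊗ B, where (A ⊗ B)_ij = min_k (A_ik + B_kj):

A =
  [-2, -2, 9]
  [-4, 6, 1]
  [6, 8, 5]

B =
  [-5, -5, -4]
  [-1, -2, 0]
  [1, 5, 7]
A ⊗ B =
  [-7, -7, -6]
  [-9, -9, -8]
  [1, 1, 2]

Apply the min-plus product entry-by-entry:
  C[0][0] = min over k of (A[0][0] + B[0][0] = -2 + -5 = -7, A[0][1] + B[1][0] = -2 + -1 = -3, A[0][2] + B[2][0] = 9 + 1 = 10) = -7 (attained at k = 0)
  C[0][1] = min over k of (A[0][0] + B[0][1] = -2 + -5 = -7, A[0][1] + B[1][1] = -2 + -2 = -4, A[0][2] + B[2][1] = 9 + 5 = 14) = -7 (attained at k = 0)
  C[0][2] = min over k of (A[0][0] + B[0][2] = -2 + -4 = -6, A[0][1] + B[1][2] = -2 + 0 = -2, A[0][2] + B[2][2] = 9 + 7 = 16) = -6 (attained at k = 0)
  C[1][0] = min over k of (A[1][0] + B[0][0] = -4 + -5 = -9, A[1][1] + B[1][0] = 6 + -1 = 5, A[1][2] + B[2][0] = 1 + 1 = 2) = -9 (attained at k = 0)
  C[1][1] = min over k of (A[1][0] + B[0][1] = -4 + -5 = -9, A[1][1] + B[1][1] = 6 + -2 = 4, A[1][2] + B[2][1] = 1 + 5 = 6) = -9 (attained at k = 0)
  C[1][2] = min over k of (A[1][0] + B[0][2] = -4 + -4 = -8, A[1][1] + B[1][2] = 6 + 0 = 6, A[1][2] + B[2][2] = 1 + 7 = 8) = -8 (attained at k = 0)
  C[2][0] = min over k of (A[2][0] + B[0][0] = 6 + -5 = 1, A[2][1] + B[1][0] = 8 + -1 = 7, A[2][2] + B[2][0] = 5 + 1 = 6) = 1 (attained at k = 0)
  C[2][1] = min over k of (A[2][0] + B[0][1] = 6 + -5 = 1, A[2][1] + B[1][1] = 8 + -2 = 6, A[2][2] + B[2][1] = 5 + 5 = 10) = 1 (attained at k = 0)
  C[2][2] = min over k of (A[2][0] + B[0][2] = 6 + -4 = 2, A[2][1] + B[1][2] = 8 + 0 = 8, A[2][2] + B[2][2] = 5 + 7 = 12) = 2 (attained at k = 0)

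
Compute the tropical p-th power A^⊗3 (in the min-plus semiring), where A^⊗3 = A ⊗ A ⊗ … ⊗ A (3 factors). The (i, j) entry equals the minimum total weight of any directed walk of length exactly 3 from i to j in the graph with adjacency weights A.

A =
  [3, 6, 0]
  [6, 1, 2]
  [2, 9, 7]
A^⊗3 =
  [5, 8, 2]
  [5, 3, 4]
  [4, 9, 5]

Each entry (A^⊗3)_ij equals the minimum over all length-3 walks i = v_0 → v_1 → … → v_3 = j of Σ_t A[v_t][v_{t+1}]. For example, for (i, j) = (0, 2) we minimise over 9 possible intermediate vertex sequences; the minimum is 2, attained along the walk 0 → 2 → 0 → 2.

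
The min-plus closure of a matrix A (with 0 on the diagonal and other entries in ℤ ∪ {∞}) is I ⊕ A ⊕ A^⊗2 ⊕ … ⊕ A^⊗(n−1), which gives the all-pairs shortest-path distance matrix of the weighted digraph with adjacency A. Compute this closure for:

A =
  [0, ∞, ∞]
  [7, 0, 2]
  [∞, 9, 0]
Closure =
  [0, ∞, ∞]
  [7, 0, 2]
  [16, 9, 0]

This is the Floyd-Warshall all-pairs shortest-path computation. For each intermediate vertex k = 0, 1, …, 2, update dist[i][j] ← min(dist[i][j], dist[i][k] + dist[k][j]). The final matrix gives, for each (i, j), the minimum total weight of any directed path from i to j (possibly empty when i = j).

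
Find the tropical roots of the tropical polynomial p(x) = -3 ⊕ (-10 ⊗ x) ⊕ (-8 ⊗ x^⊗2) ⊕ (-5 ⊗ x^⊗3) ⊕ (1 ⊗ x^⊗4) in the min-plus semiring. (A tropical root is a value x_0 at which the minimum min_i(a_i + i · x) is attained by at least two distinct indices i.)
Roots: {-6, -3, -2, 7}

Each tropical root is a break point of the lower envelope of the lines y = a_i + i · x (there are 5 lines, with slopes 0, 1, ..., 4). Only the lines that attain the minimum somewhere contribute to roots; other lines are dominated. Here the surviving (envelope) indices are i = 4, i = 3, i = 2, i = 1, i = 0.
Intersections between consecutive envelope lines give the roots: for adjacent envelope indices i < j the intersection is x = (a_i − a_j) / (j − i). Reading off the sorted break points: {-6, -3, -2, 7}.
Verification: at each break x_0, at least two indices attain the minimum of min_i(a_i + i · x_0).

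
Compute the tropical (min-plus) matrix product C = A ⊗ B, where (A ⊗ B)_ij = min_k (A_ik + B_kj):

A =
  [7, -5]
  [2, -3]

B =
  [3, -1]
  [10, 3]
A ⊗ B =
  [5, -2]
  [5, 0]

Apply the min-plus product entry-by-entry:
  C[0][0] = min over k of (A[0][0] + B[0][0] = 7 + 3 = 10, A[0][1] + B[1][0] = -5 + 10 = 5) = 5 (attained at k = 1)
  C[0][1] = min over k of (A[0][0] + B[0][1] = 7 + -1 = 6, A[0][1] + B[1][1] = -5 + 3 = -2) = -2 (attained at k = 1)
  C[1][0] = min over k of (A[1][0] + B[0][0] = 2 + 3 = 5, A[1][1] + B[1][0] = -3 + 10 = 7) = 5 (attained at k = 0)
  C[1][1] = min over k of (A[1][0] + B[0][1] = 2 + -1 = 1, A[1][1] + B[1][1] = -3 + 3 = 0) = 0 (attained at k = 1)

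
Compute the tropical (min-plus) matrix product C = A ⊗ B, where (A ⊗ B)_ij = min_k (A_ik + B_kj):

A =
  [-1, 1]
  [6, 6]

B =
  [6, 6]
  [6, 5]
A ⊗ B =
  [5, 5]
  [12, 11]

Apply the min-plus product entry-by-entry:
  C[0][0] = min over k of (A[0][0] + B[0][0] = -1 + 6 = 5, A[0][1] + B[1][0] = 1 + 6 = 7) = 5 (attained at k = 0)
  C[0][1] = min over k of (A[0][0] + B[0][1] = -1 + 6 = 5, A[0][1] + B[1][1] = 1 + 5 = 6) = 5 (attained at k = 0)
  C[1][0] = min over k of (A[1][0] + B[0][0] = 6 + 6 = 12, A[1][1] + B[1][0] = 6 + 6 = 12) = 12 (attained at k = 0)
  C[1][1] = min over k of (A[1][0] + B[0][1] = 6 + 6 = 12, A[1][1] + B[1][1] = 6 + 5 = 11) = 11 (attained at k = 1)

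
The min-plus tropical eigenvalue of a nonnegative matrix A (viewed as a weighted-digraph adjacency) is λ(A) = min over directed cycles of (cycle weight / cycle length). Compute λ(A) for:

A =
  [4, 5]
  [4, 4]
λ(A) = 4

Enumerate directed cycles and compute their means (weight / length). Sample:
  cycle 0 → 0: weight = 4, length = 1, mean = 4/1 ≈ 4.000
  cycle 1 → 1: weight = 4, length = 1, mean = 4/1 ≈ 4.000
  cycle 0 → 1 → 0: weight = 9, length = 2, mean = 9/2 ≈ 4.500
  cycle 1 → 0 → 1: weight = 9, length = 2, mean = 9/2 ≈ 4.500
Minimum mean = 4.000, attained e.g. along the cycle 0 → 0 with weight 4 and length 1. So λ(A) = 4/1 = 4.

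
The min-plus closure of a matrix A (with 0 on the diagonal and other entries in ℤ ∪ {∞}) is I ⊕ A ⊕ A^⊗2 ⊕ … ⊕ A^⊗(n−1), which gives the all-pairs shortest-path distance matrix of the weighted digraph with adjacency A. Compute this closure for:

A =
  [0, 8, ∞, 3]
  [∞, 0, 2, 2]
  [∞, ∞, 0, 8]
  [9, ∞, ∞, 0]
Closure =
  [0, 8, 10, 3]
  [11, 0, 2, 2]
  [17, 25, 0, 8]
  [9, 17, 19, 0]

This is the Floyd-Warshall all-pairs shortest-path computation. For each intermediate vertex k = 0, 1, …, 3, update dist[i][j] ← min(dist[i][j], dist[i][k] + dist[k][j]). The final matrix gives, for each (i, j), the minimum total weight of any directed path from i to j (possibly empty when i = j).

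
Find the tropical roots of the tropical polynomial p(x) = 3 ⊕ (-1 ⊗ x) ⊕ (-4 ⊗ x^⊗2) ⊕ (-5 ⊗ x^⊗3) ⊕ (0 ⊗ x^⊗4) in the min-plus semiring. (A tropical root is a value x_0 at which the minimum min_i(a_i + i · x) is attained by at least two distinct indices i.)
Roots: {-5, 1, 3, 4}

Each tropical root is a break point of the lower envelope of the lines y = a_i + i · x (there are 5 lines, with slopes 0, 1, ..., 4). Only the lines that attain the minimum somewhere contribute to roots; other lines are dominated. Here the surviving (envelope) indices are i = 4, i = 3, i = 2, i = 1, i = 0.
Intersections between consecutive envelope lines give the roots: for adjacent envelope indices i < j the intersection is x = (a_i − a_j) / (j − i). Reading off the sorted break points: {-5, 1, 3, 4}.
Verification: at each break x_0, at least two indices attain the minimum of min_i(a_i + i · x_0).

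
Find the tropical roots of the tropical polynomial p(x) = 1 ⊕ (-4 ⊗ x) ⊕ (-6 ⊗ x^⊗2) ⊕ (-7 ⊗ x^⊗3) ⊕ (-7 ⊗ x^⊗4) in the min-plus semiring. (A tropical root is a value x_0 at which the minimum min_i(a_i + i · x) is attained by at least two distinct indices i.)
Roots: {0, 1, 2, 5}

Each tropical root is a break point of the lower envelope of the lines y = a_i + i · x (there are 5 lines, with slopes 0, 1, ..., 4). Only the lines that attain the minimum somewhere contribute to roots; other lines are dominated. Here the surviving (envelope) indices are i = 4, i = 3, i = 2, i = 1, i = 0.
Intersections between consecutive envelope lines give the roots: for adjacent envelope indices i < j the intersection is x = (a_i − a_j) / (j − i). Reading off the sorted break points: {0, 1, 2, 5}.
Verification: at each break x_0, at least two indices attain the minimum of min_i(a_i + i · x_0).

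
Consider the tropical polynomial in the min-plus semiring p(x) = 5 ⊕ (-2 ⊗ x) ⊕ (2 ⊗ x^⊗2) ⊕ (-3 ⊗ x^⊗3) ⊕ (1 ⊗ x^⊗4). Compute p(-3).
p(-3) = -12

A tropical monomial a ⊗ x^⊗i evaluates to a + i · x. Evaluating each term at x = -3:
  Term 0 contributes 5 + 0 · -3 = 5
  Term 1 contributes -2 + 1 · -3 = -5
  Term 2 contributes 2 + 2 · -3 = -4
  Term 3 contributes -3 + 3 · -3 = -12
  Term 4 contributes 1 + 4 · -3 = -11
p(-3) = ⊕ of these = min[5, -5, -4, -12, -11] = -12.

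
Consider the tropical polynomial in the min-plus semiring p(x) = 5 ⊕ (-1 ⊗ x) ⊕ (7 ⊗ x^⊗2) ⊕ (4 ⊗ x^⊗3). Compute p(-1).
p(-1) = -2

A tropical monomial a ⊗ x^⊗i evaluates to a + i · x. Evaluating each term at x = -1:
  Term 0 contributes 5 + 0 · -1 = 5
  Term 1 contributes -1 + 1 · -1 = -2
  Term 2 contributes 7 + 2 · -1 = 5
  Term 3 contributes 4 + 3 · -1 = 1
p(-1) = ⊕ of these = min[5, -2, 5, 1] = -2.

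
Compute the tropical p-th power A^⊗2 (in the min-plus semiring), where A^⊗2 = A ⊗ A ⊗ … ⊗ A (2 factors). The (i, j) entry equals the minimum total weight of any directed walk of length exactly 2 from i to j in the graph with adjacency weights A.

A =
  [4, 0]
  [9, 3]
A^⊗2 =
  [8, 3]
  [12, 6]

Each entry (A^⊗2)_ij equals the minimum over all length-2 walks i = v_0 → v_1 → … → v_2 = j of Σ_t A[v_t][v_{t+1}]. For example, for (i, j) = (0, 1) we minimise over 2 possible intermediate vertex sequences; the minimum is 3, attained along the walk 0 → 1 → 1.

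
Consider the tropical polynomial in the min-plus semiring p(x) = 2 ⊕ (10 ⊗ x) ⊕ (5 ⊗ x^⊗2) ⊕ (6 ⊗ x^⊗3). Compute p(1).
p(1) = 2

A tropical monomial a ⊗ x^⊗i evaluates to a + i · x. Evaluating each term at x = 1:
  Term 0 contributes 2 + 0 · 1 = 2
  Term 1 contributes 10 + 1 · 1 = 11
  Term 2 contributes 5 + 2 · 1 = 7
  Term 3 contributes 6 + 3 · 1 = 9
p(1) = ⊕ of these = min[2, 11, 7, 9] = 2.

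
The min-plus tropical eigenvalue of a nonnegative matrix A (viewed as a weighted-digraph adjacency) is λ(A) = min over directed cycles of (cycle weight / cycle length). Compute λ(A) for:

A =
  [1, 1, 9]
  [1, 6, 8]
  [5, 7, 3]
λ(A) = 1

Enumerate directed cycles and compute their means (weight / length). Sample:
  cycle 0 → 0: weight = 1, length = 1, mean = 1/1 ≈ 1.000
  cycle 1 → 1: weight = 6, length = 1, mean = 6/1 ≈ 6.000
  cycle 2 → 2: weight = 3, length = 1, mean = 3/1 ≈ 3.000
  cycle 0 → 1 → 0: weight = 2, length = 2, mean = 2/2 ≈ 1.000
  cycle 0 → 2 → 0: weight = 14, length = 2, mean = 14/2 ≈ 7.000
  cycle 1 → 0 → 1: weight = 2, length = 2, mean = 2/2 ≈ 1.000
Minimum mean = 1.000, attained e.g. along the cycle 0 → 0 with weight 1 and length 1. So λ(A) = 1/1 = 1.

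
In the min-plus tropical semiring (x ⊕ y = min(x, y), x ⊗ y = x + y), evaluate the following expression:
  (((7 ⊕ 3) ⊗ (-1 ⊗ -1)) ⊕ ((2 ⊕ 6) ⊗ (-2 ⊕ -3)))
(((7 ⊕ 3) ⊗ (-1 ⊗ -1)) ⊕ ((2 ⊕ 6) ⊗ (-2 ⊕ -3))) = -1

Expand innermost to outermost. Recall ⊕ takes the minimum of its arguments and ⊗ takes their sum. Working out the expression (((7 ⊕ 3) ⊗ (-1 ⊗ -1)) ⊕ ((2 ⊕ 6) ⊗ (-2 ⊕ -3))) gives -1.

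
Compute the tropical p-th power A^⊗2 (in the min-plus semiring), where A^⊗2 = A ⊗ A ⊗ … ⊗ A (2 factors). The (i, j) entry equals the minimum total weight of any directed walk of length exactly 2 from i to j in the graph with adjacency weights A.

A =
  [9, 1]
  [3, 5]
A^⊗2 =
  [4, 6]
  [8, 4]

Each entry (A^⊗2)_ij equals the minimum over all length-2 walks i = v_0 → v_1 → … → v_2 = j of Σ_t A[v_t][v_{t+1}]. For example, for (i, j) = (0, 1) we minimise over 2 possible intermediate vertex sequences; the minimum is 6, attained along the walk 0 → 1 → 1.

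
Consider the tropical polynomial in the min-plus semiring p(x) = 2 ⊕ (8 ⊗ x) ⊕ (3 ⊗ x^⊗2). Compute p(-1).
p(-1) = 1

A tropical monomial a ⊗ x^⊗i evaluates to a + i · x. Evaluating each term at x = -1:
  Term 0 contributes 2 + 0 · -1 = 2
  Term 1 contributes 8 + 1 · -1 = 7
  Term 2 contributes 3 + 2 · -1 = 1
p(-1) = ⊕ of these = min[2, 7, 1] = 1.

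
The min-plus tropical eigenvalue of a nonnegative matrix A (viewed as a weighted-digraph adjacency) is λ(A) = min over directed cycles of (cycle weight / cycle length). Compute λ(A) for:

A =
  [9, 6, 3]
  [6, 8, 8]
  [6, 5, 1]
λ(A) = 1

Enumerate directed cycles and compute their means (weight / length). Sample:
  cycle 0 → 0: weight = 9, length = 1, mean = 9/1 ≈ 9.000
  cycle 1 → 1: weight = 8, length = 1, mean = 8/1 ≈ 8.000
  cycle 2 → 2: weight = 1, length = 1, mean = 1/1 ≈ 1.000
  cycle 0 → 1 → 0: weight = 12, length = 2, mean = 12/2 ≈ 6.000
  cycle 0 → 2 → 0: weight = 9, length = 2, mean = 9/2 ≈ 4.500
  cycle 1 → 0 → 1: weight = 12, length = 2, mean = 12/2 ≈ 6.000
Minimum mean = 1.000, attained e.g. along the cycle 2 → 2 with weight 1 and length 1. So λ(A) = 1/1 = 1.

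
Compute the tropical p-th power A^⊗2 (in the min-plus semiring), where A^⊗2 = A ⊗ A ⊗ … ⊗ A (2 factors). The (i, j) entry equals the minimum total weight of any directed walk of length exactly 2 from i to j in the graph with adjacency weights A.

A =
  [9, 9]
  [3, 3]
A^⊗2 =
  [12, 12]
  [6, 6]

Each entry (A^⊗2)_ij equals the minimum over all length-2 walks i = v_0 → v_1 → … → v_2 = j of Σ_t A[v_t][v_{t+1}]. For example, for (i, j) = (0, 1) we minimise over 2 possible intermediate vertex sequences; the minimum is 12, attained along the walk 0 → 1 → 1.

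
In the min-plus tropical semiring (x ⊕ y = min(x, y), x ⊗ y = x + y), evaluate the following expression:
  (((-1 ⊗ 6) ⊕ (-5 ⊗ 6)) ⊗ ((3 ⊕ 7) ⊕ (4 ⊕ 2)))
(((-1 ⊗ 6) ⊕ (-5 ⊗ 6)) ⊗ ((3 ⊕ 7) ⊕ (4 ⊕ 2))) = 3

Expand innermost to outermost. Recall ⊕ takes the minimum of its arguments and ⊗ takes their sum. Working out the expression (((-1 ⊗ 6) ⊕ (-5 ⊗ 6)) ⊗ ((3 ⊕ 7) ⊕ (4 ⊕ 2))) gives 3.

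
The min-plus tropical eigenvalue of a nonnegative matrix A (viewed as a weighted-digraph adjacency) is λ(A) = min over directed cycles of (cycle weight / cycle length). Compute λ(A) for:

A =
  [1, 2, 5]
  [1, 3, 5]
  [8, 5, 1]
λ(A) = 1

Enumerate directed cycles and compute their means (weight / length). Sample:
  cycle 0 → 0: weight = 1, length = 1, mean = 1/1 ≈ 1.000
  cycle 1 → 1: weight = 3, length = 1, mean = 3/1 ≈ 3.000
  cycle 2 → 2: weight = 1, length = 1, mean = 1/1 ≈ 1.000
  cycle 0 → 1 → 0: weight = 3, length = 2, mean = 3/2 ≈ 1.500
  cycle 0 → 2 → 0: weight = 13, length = 2, mean = 13/2 ≈ 6.500
  cycle 1 → 0 → 1: weight = 3, length = 2, mean = 3/2 ≈ 1.500
Minimum mean = 1.000, attained e.g. along the cycle 0 → 0 with weight 1 and length 1. So λ(A) = 1/1 = 1.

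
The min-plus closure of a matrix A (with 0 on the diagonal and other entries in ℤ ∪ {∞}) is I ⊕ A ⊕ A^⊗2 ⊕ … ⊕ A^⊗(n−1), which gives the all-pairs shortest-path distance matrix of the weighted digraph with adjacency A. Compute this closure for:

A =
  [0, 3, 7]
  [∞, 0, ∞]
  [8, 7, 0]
Closure =
  [0, 3, 7]
  [∞, 0, ∞]
  [8, 7, 0]

This is the Floyd-Warshall all-pairs shortest-path computation. For each intermediate vertex k = 0, 1, …, 2, update dist[i][j] ← min(dist[i][j], dist[i][k] + dist[k][j]). The final matrix gives, for each (i, j), the minimum total weight of any directed path from i to j (possibly empty when i = j).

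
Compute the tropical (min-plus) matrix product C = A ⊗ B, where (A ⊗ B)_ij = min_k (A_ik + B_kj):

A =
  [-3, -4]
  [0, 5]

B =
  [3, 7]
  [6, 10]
A ⊗ B =
  [0, 4]
  [3, 7]

Apply the min-plus product entry-by-entry:
  C[0][0] = min over k of (A[0][0] + B[0][0] = -3 + 3 = 0, A[0][1] + B[1][0] = -4 + 6 = 2) = 0 (attained at k = 0)
  C[0][1] = min over k of (A[0][0] + B[0][1] = -3 + 7 = 4, A[0][1] + B[1][1] = -4 + 10 = 6) = 4 (attained at k = 0)
  C[1][0] = min over k of (A[1][0] + B[0][0] = 0 + 3 = 3, A[1][1] + B[1][0] = 5 + 6 = 11) = 3 (attained at k = 0)
  C[1][1] = min over k of (A[1][0] + B[0][1] = 0 + 7 = 7, A[1][1] + B[1][1] = 5 + 10 = 15) = 7 (attained at k = 0)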